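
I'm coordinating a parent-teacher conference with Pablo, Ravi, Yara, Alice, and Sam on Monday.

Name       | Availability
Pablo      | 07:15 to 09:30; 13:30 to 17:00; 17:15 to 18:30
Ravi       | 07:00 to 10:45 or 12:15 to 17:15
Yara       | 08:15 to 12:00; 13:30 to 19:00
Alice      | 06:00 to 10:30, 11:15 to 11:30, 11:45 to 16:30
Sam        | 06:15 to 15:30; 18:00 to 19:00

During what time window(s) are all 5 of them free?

08:15-09:30, 13:30-15:30

Pablo ∩ Ravi: 07:15-09:30, 13:30-17:00.
Pablo ∩ Ravi ∩ Yara: 08:15-09:30, 13:30-17:00.
Pablo ∩ Ravi ∩ Yara ∩ Alice: 08:15-09:30, 13:30-16:30.
Pablo ∩ Ravi ∩ Yara ∩ Alice ∩ Sam: 08:15-09:30, 13:30-15:30.
So the common availability across everyone is 08:15-09:30, 13:30-15:30.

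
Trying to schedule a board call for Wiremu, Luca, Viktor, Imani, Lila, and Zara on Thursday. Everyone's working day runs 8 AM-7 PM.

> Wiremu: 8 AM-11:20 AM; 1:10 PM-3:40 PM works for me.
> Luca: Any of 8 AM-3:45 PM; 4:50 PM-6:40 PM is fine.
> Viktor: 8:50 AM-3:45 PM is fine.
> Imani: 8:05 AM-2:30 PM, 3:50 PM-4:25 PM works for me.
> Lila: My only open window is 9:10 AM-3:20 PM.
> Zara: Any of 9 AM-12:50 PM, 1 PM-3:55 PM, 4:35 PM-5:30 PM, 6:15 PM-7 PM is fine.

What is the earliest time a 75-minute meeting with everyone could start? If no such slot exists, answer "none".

Wiremu ∩ Luca: 08:00-11:20, 13:10-15:40.
Wiremu ∩ Luca ∩ Viktor: 08:50-11:20, 13:10-15:40.
Wiremu ∩ Luca ∩ Viktor ∩ Imani: 08:50-11:20, 13:10-14:30.
Wiremu ∩ Luca ∩ Viktor ∩ Imani ∩ Lila: 09:10-11:20, 13:10-14:30.
Wiremu ∩ Luca ∩ Viktor ∩ Imani ∩ Lila ∩ Zara: 09:10-11:20, 13:10-14:30.
The first common window of at least 75 minutes is 09:10-11:20, so the earliest start is 09:10.

09:10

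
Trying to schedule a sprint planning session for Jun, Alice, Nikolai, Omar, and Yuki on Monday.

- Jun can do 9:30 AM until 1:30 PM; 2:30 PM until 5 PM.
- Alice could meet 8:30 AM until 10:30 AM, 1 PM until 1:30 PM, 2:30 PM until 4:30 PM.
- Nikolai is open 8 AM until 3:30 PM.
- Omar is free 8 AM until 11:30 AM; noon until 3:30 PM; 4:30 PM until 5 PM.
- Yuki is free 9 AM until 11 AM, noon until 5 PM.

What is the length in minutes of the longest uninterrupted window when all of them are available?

60

Jun ∩ Alice: 09:30-10:30, 13:00-13:30, 14:30-16:30.
Jun ∩ Alice ∩ Nikolai: 09:30-10:30, 13:00-13:30, 14:30-15:30.
Jun ∩ Alice ∩ Nikolai ∩ Omar: 09:30-10:30, 13:00-13:30, 14:30-15:30.
Jun ∩ Alice ∩ Nikolai ∩ Omar ∩ Yuki: 09:30-10:30, 13:00-13:30, 14:30-15:30.
So the common availability across everyone is 09:30-10:30, 13:00-13:30, 14:30-15:30.
The longest is 09:30-10:30 at 60 minutes.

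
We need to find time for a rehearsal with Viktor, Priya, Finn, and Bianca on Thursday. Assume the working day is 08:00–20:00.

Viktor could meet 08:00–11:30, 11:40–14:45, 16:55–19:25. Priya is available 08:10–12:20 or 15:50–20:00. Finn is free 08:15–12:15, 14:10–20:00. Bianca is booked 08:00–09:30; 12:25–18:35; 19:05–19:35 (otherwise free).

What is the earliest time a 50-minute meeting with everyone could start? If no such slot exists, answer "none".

Viktor free: 08:00-11:30, 11:40-14:45, 16:55-19:25.
Priya free: 08:10-12:20, 15:50-20:00.
Finn free: 08:15-12:15, 14:10-20:00.
Bianca free: 09:30-12:25, 18:35-19:05, 19:35-20:00 (invert busy blocks within the working day).
Viktor ∩ Priya: 08:10-11:30, 11:40-12:20, 16:55-19:25.
Viktor ∩ Priya ∩ Finn: 08:15-11:30, 11:40-12:15, 16:55-19:25.
Viktor ∩ Priya ∩ Finn ∩ Bianca: 09:30-11:30, 11:40-12:15, 18:35-19:05.
Those are the intersection windows.
The first common window of at least 50 minutes is 09:30-11:30, so the earliest start is 09:30.

09:30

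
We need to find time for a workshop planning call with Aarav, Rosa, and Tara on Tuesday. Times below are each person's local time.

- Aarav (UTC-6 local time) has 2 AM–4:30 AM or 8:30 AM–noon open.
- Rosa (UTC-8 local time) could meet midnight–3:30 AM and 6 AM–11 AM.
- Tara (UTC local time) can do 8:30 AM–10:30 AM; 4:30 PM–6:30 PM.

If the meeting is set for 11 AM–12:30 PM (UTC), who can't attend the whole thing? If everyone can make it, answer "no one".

Aarav, Rosa, Tara

Aarav in UTC: 08:00-10:30, 14:30-18:00 (add 6h to convert from UTC-6).
Rosa in UTC: 08:00-11:30, 14:00-19:00 (add 8h to convert from UTC-8).
Tara in UTC: 08:30-10:30, 16:30-18:30.
Aarav: not fully free for 11:00-12:30. Rosa: not fully free for 11:00-12:30. Tara: not fully free for 11:00-12:30.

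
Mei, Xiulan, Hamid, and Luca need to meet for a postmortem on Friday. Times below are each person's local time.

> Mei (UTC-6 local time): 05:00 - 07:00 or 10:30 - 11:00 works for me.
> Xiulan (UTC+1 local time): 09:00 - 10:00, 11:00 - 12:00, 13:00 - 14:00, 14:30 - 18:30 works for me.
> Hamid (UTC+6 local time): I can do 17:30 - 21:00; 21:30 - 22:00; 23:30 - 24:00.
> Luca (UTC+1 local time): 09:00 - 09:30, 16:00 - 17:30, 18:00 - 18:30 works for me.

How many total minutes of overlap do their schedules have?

Mei in UTC: 11:00-13:00, 16:30-17:00 (add 6h to convert from UTC-6).
Xiulan in UTC: 08:00-09:00, 10:00-11:00, 12:00-13:00, 13:30-17:30 (subtract 1h to convert from UTC+1).
Hamid in UTC: 11:30-15:00, 15:30-16:00, 17:30-18:00 (subtract 6h to convert from UTC+6).
Luca in UTC: 08:00-08:30, 15:00-16:30, 17:00-17:30 (subtract 1h to convert from UTC+1).
Mei ∩ Xiulan: 12:00-13:00, 16:30-17:00.
Mei ∩ Xiulan ∩ Hamid: 12:00-13:00.
Mei ∩ Xiulan ∩ Hamid ∩ Luca: ∅.
There is no time when everyone is free.
There is no common window, so the total is 0 minutes.

0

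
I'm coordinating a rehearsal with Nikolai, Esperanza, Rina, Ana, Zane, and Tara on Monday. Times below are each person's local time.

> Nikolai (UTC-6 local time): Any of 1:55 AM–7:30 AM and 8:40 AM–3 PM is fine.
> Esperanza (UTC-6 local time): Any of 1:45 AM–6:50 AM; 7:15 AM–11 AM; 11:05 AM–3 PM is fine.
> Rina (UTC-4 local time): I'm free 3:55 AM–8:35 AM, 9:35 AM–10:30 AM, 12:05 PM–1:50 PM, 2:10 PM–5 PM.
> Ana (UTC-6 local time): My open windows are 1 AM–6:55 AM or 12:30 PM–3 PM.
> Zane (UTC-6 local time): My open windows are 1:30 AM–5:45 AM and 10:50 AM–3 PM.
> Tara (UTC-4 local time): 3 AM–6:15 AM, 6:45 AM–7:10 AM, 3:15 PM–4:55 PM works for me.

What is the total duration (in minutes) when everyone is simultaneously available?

265

Nikolai in UTC: 07:55-13:30, 14:40-21:00 (add 6h to convert from UTC-6).
Esperanza in UTC: 07:45-12:50, 13:15-17:00, 17:05-21:00 (add 6h to convert from UTC-6).
Rina in UTC: 07:55-12:35, 13:35-14:30, 16:05-17:50, 18:10-21:00 (add 4h to convert from UTC-4).
Ana in UTC: 07:00-12:55, 18:30-21:00 (add 6h to convert from UTC-6).
Zane in UTC: 07:30-11:45, 16:50-21:00 (add 6h to convert from UTC-6).
Tara in UTC: 07:00-10:15, 10:45-11:10, 19:15-20:55 (add 4h to convert from UTC-4).
Nikolai ∩ Esperanza: 07:55-12:50, 13:15-13:30, 14:40-17:00, 17:05-21:00.
Nikolai ∩ Esperanza ∩ Rina: 07:55-12:35, 16:05-17:00, 17:05-17:50, 18:10-21:00.
Nikolai ∩ Esperanza ∩ Rina ∩ Ana: 07:55-12:35, 18:30-21:00.
Nikolai ∩ Esperanza ∩ Rina ∩ Ana ∩ Zane: 07:55-11:45, 18:30-21:00.
Nikolai ∩ Esperanza ∩ Rina ∩ Ana ∩ Zane ∩ Tara: 07:55-10:15, 10:45-11:10, 19:15-20:55.
Summing the common windows: 140 + 25 + 100 = 265 minutes.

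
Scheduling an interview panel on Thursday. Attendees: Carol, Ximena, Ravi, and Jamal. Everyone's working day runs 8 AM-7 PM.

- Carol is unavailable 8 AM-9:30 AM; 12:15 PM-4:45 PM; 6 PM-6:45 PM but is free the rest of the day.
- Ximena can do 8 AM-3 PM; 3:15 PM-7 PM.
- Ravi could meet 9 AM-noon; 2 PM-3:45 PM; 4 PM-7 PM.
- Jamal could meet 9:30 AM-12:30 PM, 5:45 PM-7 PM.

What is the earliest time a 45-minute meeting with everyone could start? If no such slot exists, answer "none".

Carol free: 09:30-12:15, 16:45-18:00, 18:45-19:00 (invert busy blocks within the working day).
Ximena free: 08:00-15:00, 15:15-19:00.
Ravi free: 09:00-12:00, 14:00-15:45, 16:00-19:00.
Jamal free: 09:30-12:30, 17:45-19:00.
Carol ∩ Ximena: 09:30-12:15, 16:45-18:00, 18:45-19:00.
Carol ∩ Ximena ∩ Ravi: 09:30-12:00, 16:45-18:00, 18:45-19:00.
Carol ∩ Ximena ∩ Ravi ∩ Jamal: 09:30-12:00, 17:45-18:00, 18:45-19:00.
The first common window of at least 45 minutes is 09:30-12:00, so the earliest start is 09:30.

09:30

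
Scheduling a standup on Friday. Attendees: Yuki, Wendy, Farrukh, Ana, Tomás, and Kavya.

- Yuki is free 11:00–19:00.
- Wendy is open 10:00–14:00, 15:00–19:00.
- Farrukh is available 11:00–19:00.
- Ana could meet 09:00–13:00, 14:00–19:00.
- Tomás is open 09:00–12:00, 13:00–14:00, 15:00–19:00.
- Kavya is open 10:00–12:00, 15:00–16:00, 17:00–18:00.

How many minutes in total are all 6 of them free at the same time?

180

Yuki ∩ Wendy: 11:00-14:00, 15:00-19:00.
Yuki ∩ Wendy ∩ Farrukh: 11:00-14:00, 15:00-19:00.
Yuki ∩ Wendy ∩ Farrukh ∩ Ana: 11:00-13:00, 15:00-19:00.
Yuki ∩ Wendy ∩ Farrukh ∩ Ana ∩ Tomás: 11:00-12:00, 15:00-19:00.
Yuki ∩ Wendy ∩ Farrukh ∩ Ana ∩ Tomás ∩ Kavya: 11:00-12:00, 15:00-16:00, 17:00-18:00.
So the common availability across everyone is 11:00-12:00, 15:00-16:00, 17:00-18:00.
Summing the common windows: 60 + 60 + 60 = 180 minutes.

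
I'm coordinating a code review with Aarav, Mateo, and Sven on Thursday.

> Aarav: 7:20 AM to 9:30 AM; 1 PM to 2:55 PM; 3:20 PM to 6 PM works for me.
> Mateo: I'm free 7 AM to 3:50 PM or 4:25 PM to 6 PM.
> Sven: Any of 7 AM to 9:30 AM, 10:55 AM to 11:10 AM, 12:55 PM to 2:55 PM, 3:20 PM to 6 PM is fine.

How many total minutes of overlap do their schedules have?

370

Aarav ∩ Mateo: 07:20-09:30, 13:00-14:55, 15:20-15:50, 16:25-18:00.
Aarav ∩ Mateo ∩ Sven: 07:20-09:30, 13:00-14:55, 15:20-15:50, 16:25-18:00.
Summing the common windows: 130 + 115 + 30 + 95 = 370 minutes.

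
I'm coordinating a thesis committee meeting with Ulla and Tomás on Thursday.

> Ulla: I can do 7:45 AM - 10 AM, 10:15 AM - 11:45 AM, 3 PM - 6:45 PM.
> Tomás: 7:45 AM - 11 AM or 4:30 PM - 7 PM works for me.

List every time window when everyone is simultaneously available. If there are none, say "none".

07:45-10:00, 10:15-11:00, 16:30-18:45

Ulla ∩ Tomás: 07:45-10:00, 10:15-11:00, 16:30-18:45.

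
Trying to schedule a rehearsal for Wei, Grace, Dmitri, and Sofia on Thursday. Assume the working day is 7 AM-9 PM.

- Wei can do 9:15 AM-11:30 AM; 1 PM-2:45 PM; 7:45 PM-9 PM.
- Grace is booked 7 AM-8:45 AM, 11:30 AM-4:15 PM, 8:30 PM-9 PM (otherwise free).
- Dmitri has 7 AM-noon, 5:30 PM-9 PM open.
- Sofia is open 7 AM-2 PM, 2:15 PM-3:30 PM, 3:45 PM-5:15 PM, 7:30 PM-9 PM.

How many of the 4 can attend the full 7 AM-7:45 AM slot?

Wei free: 09:15-11:30, 13:00-14:45, 19:45-21:00.
Grace free: 08:45-11:30, 16:15-20:30 (invert busy blocks within the working day).
Dmitri free: 07:00-12:00, 17:30-21:00.
Sofia free: 07:00-14:00, 14:15-15:30, 15:45-17:15, 19:30-21:00.
Dmitri and Sofia can make the full 07:00-07:45 slot — that's 2.

2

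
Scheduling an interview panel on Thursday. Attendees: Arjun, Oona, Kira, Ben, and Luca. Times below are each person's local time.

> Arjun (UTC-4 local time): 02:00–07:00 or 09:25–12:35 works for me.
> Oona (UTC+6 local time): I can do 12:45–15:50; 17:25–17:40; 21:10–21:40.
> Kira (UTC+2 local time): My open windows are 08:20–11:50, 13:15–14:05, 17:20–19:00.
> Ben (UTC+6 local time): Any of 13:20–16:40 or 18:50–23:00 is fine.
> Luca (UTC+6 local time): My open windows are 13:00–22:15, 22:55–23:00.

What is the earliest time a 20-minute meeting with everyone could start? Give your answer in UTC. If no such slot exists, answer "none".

Arjun in UTC: 06:00-11:00, 13:25-16:35 (add 4h to convert from UTC-4).
Oona in UTC: 06:45-09:50, 11:25-11:40, 15:10-15:40 (subtract 6h to convert from UTC+6).
Kira in UTC: 06:20-09:50, 11:15-12:05, 15:20-17:00 (subtract 2h to convert from UTC+2).
Ben in UTC: 07:20-10:40, 12:50-17:00 (subtract 6h to convert from UTC+6).
Luca in UTC: 07:00-16:15, 16:55-17:00 (subtract 6h to convert from UTC+6).
Arjun ∩ Oona: 06:45-09:50, 15:10-15:40.
Arjun ∩ Oona ∩ Kira: 06:45-09:50, 15:20-15:40.
Arjun ∩ Oona ∩ Kira ∩ Ben: 07:20-09:50, 15:20-15:40.
Arjun ∩ Oona ∩ Kira ∩ Ben ∩ Luca: 07:20-09:50, 15:20-15:40.
So the common availability across everyone is 07:20-09:50, 15:20-15:40.
The first common window of at least 20 minutes is 07:20-09:50, so the earliest start is 07:20.

07:20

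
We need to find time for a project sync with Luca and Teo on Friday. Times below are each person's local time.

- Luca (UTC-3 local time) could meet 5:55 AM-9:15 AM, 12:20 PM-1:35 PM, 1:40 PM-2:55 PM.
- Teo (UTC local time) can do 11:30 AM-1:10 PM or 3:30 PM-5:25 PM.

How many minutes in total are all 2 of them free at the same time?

155

Luca in UTC: 08:55-12:15, 15:20-16:35, 16:40-17:55 (add 3h to convert from UTC-3).
Teo in UTC: 11:30-13:10, 15:30-17:25.
Luca ∩ Teo: 11:30-12:15, 15:30-16:35, 16:40-17:25.
Summing the common windows: 45 + 65 + 45 = 155 minutes.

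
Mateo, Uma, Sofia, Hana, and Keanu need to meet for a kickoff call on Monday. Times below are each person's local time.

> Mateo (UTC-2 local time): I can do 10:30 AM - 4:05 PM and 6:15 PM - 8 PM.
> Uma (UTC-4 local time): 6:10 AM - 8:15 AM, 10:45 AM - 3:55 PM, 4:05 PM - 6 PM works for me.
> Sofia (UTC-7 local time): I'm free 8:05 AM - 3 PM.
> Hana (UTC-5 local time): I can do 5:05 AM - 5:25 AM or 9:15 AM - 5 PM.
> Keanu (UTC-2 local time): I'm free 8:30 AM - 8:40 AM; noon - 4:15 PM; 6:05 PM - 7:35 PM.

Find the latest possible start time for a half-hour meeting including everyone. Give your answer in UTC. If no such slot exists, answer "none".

21:05

Mateo in UTC: 12:30-18:05, 20:15-22:00 (add 2h to convert from UTC-2).
Uma in UTC: 10:10-12:15, 14:45-19:55, 20:05-22:00 (add 4h to convert from UTC-4).
Sofia in UTC: 15:05-22:00 (add 7h to convert from UTC-7).
Hana in UTC: 10:05-10:25, 14:15-22:00 (add 5h to convert from UTC-5).
Keanu in UTC: 10:30-10:40, 14:00-18:15, 20:05-21:35 (add 2h to convert from UTC-2).
Mateo ∩ Uma: 14:45-18:05, 20:15-22:00.
Mateo ∩ Uma ∩ Sofia: 15:05-18:05, 20:15-22:00.
Mateo ∩ Uma ∩ Sofia ∩ Hana: 15:05-18:05, 20:15-22:00.
Mateo ∩ Uma ∩ Sofia ∩ Hana ∩ Keanu: 15:05-18:05, 20:15-21:35.
The last common window of at least 30 minutes is 20:15-21:35; a 30-minute meeting can start as late as 21:05 and still end by 21:35.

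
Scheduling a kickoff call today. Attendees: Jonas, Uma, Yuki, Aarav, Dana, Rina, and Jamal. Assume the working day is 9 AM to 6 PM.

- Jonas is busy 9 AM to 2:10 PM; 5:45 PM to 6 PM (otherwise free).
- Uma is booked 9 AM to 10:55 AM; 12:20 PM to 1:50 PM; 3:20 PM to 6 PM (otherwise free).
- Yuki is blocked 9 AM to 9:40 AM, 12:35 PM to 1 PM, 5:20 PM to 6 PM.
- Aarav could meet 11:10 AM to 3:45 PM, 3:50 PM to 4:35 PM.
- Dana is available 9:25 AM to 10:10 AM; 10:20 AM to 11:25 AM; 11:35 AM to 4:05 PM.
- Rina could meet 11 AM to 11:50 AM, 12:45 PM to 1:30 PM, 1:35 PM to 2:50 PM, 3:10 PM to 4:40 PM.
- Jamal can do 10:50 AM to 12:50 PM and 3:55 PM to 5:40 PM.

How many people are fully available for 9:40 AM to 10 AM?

Jonas free: 14:10-17:45 (invert busy blocks within the working day).
Uma free: 10:55-12:20, 13:50-15:20 (invert busy blocks within the working day).
Yuki free: 09:40-12:35, 13:00-17:20 (invert busy blocks within the working day).
Aarav free: 11:10-15:45, 15:50-16:35.
Dana free: 09:25-10:10, 10:20-11:25, 11:35-16:05.
Rina free: 11:00-11:50, 12:45-13:30, 13:35-14:50, 15:10-16:40.
Jamal free: 10:50-12:50, 15:55-17:40.
Yuki and Dana can make the full 09:40-10:00 slot — that's 2.

2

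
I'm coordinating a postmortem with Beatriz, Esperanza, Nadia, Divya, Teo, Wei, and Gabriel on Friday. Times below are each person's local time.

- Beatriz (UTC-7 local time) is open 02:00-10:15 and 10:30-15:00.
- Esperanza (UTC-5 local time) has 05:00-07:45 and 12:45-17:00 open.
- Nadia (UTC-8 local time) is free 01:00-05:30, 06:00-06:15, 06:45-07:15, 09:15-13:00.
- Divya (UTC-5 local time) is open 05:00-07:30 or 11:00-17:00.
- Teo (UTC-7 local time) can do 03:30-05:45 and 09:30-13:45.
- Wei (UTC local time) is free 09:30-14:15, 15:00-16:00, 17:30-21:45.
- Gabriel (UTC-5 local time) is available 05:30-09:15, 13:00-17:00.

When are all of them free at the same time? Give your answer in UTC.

Beatriz in UTC: 09:00-17:15, 17:30-22:00 (add 7h to convert from UTC-7).
Esperanza in UTC: 10:00-12:45, 17:45-22:00 (add 5h to convert from UTC-5).
Nadia in UTC: 09:00-13:30, 14:00-14:15, 14:45-15:15, 17:15-21:00 (add 8h to convert from UTC-8).
Divya in UTC: 10:00-12:30, 16:00-22:00 (add 5h to convert from UTC-5).
Teo in UTC: 10:30-12:45, 16:30-20:45 (add 7h to convert from UTC-7).
Wei in UTC: 09:30-14:15, 15:00-16:00, 17:30-21:45.
Gabriel in UTC: 10:30-14:15, 18:00-22:00 (add 5h to convert from UTC-5).
Beatriz ∩ Esperanza: 10:00-12:45, 17:45-22:00.
Beatriz ∩ Esperanza ∩ Nadia: 10:00-12:45, 17:45-21:00.
Beatriz ∩ Esperanza ∩ Nadia ∩ Divya: 10:00-12:30, 17:45-21:00.
Beatriz ∩ Esperanza ∩ Nadia ∩ Divya ∩ Teo: 10:30-12:30, 17:45-20:45.
Beatriz ∩ Esperanza ∩ Nadia ∩ Divya ∩ Teo ∩ Wei: 10:30-12:30, 17:45-20:45.
Beatriz ∩ Esperanza ∩ Nadia ∩ Divya ∩ Teo ∩ Wei ∩ Gabriel: 10:30-12:30, 18:00-20:45.

10:30-12:30, 18:00-20:45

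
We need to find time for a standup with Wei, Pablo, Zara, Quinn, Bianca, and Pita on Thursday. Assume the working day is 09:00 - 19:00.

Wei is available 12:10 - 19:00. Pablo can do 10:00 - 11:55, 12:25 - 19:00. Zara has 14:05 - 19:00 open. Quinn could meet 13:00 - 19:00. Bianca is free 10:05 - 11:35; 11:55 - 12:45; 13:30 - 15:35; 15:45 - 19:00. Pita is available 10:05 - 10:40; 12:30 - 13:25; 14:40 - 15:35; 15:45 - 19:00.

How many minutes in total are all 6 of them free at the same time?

250

Wei ∩ Pablo: 12:25-19:00.
Wei ∩ Pablo ∩ Zara: 14:05-19:00.
Wei ∩ Pablo ∩ Zara ∩ Quinn: 14:05-19:00.
Wei ∩ Pablo ∩ Zara ∩ Quinn ∩ Bianca: 14:05-15:35, 15:45-19:00.
Wei ∩ Pablo ∩ Zara ∩ Quinn ∩ Bianca ∩ Pita: 14:40-15:35, 15:45-19:00.
Those are the intersection windows.
Summing the common windows: 55 + 195 = 250 minutes.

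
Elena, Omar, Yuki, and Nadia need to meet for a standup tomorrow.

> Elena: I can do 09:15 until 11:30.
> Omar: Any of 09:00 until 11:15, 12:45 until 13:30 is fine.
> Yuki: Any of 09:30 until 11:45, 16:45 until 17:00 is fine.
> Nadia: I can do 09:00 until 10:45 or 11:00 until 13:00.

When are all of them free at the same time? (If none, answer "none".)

09:30-10:45, 11:00-11:15

Elena ∩ Omar: 09:15-11:15.
Elena ∩ Omar ∩ Yuki: 09:30-11:15.
Elena ∩ Omar ∩ Yuki ∩ Nadia: 09:30-10:45, 11:00-11:15.
So the common availability across everyone is 09:30-10:45, 11:00-11:15.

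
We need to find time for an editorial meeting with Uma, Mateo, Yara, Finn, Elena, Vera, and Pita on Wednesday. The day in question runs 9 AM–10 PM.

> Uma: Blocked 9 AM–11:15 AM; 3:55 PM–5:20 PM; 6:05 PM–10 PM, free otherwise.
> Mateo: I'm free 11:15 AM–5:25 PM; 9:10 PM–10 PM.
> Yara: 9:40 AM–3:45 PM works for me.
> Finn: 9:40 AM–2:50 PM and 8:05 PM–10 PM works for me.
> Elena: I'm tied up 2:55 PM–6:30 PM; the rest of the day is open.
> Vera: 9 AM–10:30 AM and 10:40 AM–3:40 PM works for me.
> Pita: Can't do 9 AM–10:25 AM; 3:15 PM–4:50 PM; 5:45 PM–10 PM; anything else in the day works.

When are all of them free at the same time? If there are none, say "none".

Uma free: 11:15-15:55, 17:20-18:05 (invert busy blocks within the working day).
Mateo free: 11:15-17:25, 21:10-22:00.
Yara free: 09:40-15:45.
Finn free: 09:40-14:50, 20:05-22:00.
Elena free: 09:00-14:55, 18:30-22:00 (invert busy blocks within the working day).
Vera free: 09:00-10:30, 10:40-15:40.
Pita free: 10:25-15:15, 16:50-17:45 (invert busy blocks within the working day).
Uma ∩ Mateo: 11:15-15:55, 17:20-17:25.
Uma ∩ Mateo ∩ Yara: 11:15-15:45.
Uma ∩ Mateo ∩ Yara ∩ Finn: 11:15-14:50.
Uma ∩ Mateo ∩ Yara ∩ Finn ∩ Elena: 11:15-14:50.
Uma ∩ Mateo ∩ Yara ∩ Finn ∩ Elena ∩ Vera: 11:15-14:50.
Uma ∩ Mateo ∩ Yara ∩ Finn ∩ Elena ∩ Vera ∩ Pita: 11:15-14:50.

11:15-14:50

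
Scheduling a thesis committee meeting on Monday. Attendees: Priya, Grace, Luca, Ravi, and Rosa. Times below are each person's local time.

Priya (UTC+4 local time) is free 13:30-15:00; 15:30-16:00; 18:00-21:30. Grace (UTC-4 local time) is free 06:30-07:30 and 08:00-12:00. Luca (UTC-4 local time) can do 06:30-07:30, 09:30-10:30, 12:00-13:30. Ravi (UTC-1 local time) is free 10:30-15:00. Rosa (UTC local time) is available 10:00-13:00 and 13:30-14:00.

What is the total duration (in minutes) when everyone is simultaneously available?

Priya in UTC: 09:30-11:00, 11:30-12:00, 14:00-17:30 (subtract 4h to convert from UTC+4).
Grace in UTC: 10:30-11:30, 12:00-16:00 (add 4h to convert from UTC-4).
Luca in UTC: 10:30-11:30, 13:30-14:30, 16:00-17:30 (add 4h to convert from UTC-4).
Ravi in UTC: 11:30-16:00 (add 1h to convert from UTC-1).
Rosa in UTC: 10:00-13:00, 13:30-14:00.
Priya ∩ Grace: 10:30-11:00, 14:00-16:00.
Priya ∩ Grace ∩ Luca: 10:30-11:00, 14:00-14:30.
Priya ∩ Grace ∩ Luca ∩ Ravi: 14:00-14:30.
Priya ∩ Grace ∩ Luca ∩ Ravi ∩ Rosa: ∅.
There is no time when everyone is free.
There is no common window, so the total is 0 minutes.

0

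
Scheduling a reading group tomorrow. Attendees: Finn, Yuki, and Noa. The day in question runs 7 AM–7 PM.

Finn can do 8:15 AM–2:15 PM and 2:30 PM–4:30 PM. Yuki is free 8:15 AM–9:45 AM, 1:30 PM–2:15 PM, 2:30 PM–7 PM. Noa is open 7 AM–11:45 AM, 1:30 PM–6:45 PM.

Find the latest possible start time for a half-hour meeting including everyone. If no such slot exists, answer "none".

Finn ∩ Yuki: 08:15-09:45, 13:30-14:15, 14:30-16:30.
Finn ∩ Yuki ∩ Noa: 08:15-09:45, 13:30-14:15, 14:30-16:30.
So the common availability across everyone is 08:15-09:45, 13:30-14:15, 14:30-16:30.
The last common window of at least 30 minutes is 14:30-16:30; a 30-minute meeting can start as late as 16:00 and still end by 16:30.

16:00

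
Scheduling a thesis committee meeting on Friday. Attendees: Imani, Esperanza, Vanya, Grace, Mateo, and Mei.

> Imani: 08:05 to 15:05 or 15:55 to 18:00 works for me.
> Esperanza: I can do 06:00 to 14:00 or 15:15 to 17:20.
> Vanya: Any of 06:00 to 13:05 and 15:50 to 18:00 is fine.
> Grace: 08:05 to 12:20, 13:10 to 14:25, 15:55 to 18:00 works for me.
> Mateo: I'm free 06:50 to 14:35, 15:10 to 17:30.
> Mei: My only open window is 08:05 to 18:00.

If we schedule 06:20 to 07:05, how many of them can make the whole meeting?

Esperanza and Vanya can make the full 06:20-07:05 slot — that's 2.

2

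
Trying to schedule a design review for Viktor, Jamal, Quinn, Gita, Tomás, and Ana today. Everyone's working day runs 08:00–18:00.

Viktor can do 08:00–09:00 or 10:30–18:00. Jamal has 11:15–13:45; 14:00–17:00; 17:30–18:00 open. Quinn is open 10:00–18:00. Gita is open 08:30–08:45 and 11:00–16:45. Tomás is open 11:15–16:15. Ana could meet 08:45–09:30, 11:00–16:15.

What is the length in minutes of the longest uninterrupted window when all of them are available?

150

Viktor ∩ Jamal: 11:15-13:45, 14:00-17:00, 17:30-18:00.
Viktor ∩ Jamal ∩ Quinn: 11:15-13:45, 14:00-17:00, 17:30-18:00.
Viktor ∩ Jamal ∩ Quinn ∩ Gita: 11:15-13:45, 14:00-16:45.
Viktor ∩ Jamal ∩ Quinn ∩ Gita ∩ Tomás: 11:15-13:45, 14:00-16:15.
Viktor ∩ Jamal ∩ Quinn ∩ Gita ∩ Tomás ∩ Ana: 11:15-13:45, 14:00-16:15.
Those are the intersection windows.
The longest is 11:15-13:45 at 150 minutes.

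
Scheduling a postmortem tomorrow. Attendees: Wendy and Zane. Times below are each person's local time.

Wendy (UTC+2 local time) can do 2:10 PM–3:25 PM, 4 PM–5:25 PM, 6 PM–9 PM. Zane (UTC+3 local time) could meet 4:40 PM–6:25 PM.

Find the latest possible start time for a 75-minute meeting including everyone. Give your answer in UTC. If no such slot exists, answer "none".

14:10

Wendy in UTC: 12:10-13:25, 14:00-15:25, 16:00-19:00 (subtract 2h to convert from UTC+2).
Zane in UTC: 13:40-15:25 (subtract 3h to convert from UTC+3).
Wendy ∩ Zane: 14:00-15:25.
The last common window of at least 75 minutes is 14:00-15:25; a 75-minute meeting can start as late as 14:10 and still end by 15:25.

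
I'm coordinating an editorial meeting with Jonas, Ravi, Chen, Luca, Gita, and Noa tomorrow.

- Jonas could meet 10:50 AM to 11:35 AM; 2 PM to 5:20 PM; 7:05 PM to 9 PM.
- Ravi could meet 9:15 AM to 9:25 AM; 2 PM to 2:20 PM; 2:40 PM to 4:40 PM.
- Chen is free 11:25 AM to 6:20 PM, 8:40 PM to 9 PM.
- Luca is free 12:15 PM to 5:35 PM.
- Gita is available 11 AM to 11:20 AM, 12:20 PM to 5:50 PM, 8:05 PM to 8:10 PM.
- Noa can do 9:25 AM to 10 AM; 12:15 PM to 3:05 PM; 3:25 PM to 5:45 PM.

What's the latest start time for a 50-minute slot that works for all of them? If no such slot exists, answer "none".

15:50

Jonas ∩ Ravi: 14:00-14:20, 14:40-16:40.
Jonas ∩ Ravi ∩ Chen: 14:00-14:20, 14:40-16:40.
Jonas ∩ Ravi ∩ Chen ∩ Luca: 14:00-14:20, 14:40-16:40.
Jonas ∩ Ravi ∩ Chen ∩ Luca ∩ Gita: 14:00-14:20, 14:40-16:40.
Jonas ∩ Ravi ∩ Chen ∩ Luca ∩ Gita ∩ Noa: 14:00-14:20, 14:40-15:05, 15:25-16:40.
So the common availability across everyone is 14:00-14:20, 14:40-15:05, 15:25-16:40.
The last common window of at least 50 minutes is 15:25-16:40; a 50-minute meeting can start as late as 15:50 and still end by 16:40.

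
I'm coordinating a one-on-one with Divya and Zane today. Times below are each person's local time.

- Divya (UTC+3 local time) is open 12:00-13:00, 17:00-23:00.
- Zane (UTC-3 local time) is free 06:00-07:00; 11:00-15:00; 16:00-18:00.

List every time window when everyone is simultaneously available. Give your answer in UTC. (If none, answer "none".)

Divya in UTC: 09:00-10:00, 14:00-20:00 (subtract 3h to convert from UTC+3).
Zane in UTC: 09:00-10:00, 14:00-18:00, 19:00-21:00 (add 3h to convert from UTC-3).
Divya ∩ Zane: 09:00-10:00, 14:00-18:00, 19:00-20:00.
So the common availability across everyone is 09:00-10:00, 14:00-18:00, 19:00-20:00.

09:00-10:00, 14:00-18:00, 19:00-20:00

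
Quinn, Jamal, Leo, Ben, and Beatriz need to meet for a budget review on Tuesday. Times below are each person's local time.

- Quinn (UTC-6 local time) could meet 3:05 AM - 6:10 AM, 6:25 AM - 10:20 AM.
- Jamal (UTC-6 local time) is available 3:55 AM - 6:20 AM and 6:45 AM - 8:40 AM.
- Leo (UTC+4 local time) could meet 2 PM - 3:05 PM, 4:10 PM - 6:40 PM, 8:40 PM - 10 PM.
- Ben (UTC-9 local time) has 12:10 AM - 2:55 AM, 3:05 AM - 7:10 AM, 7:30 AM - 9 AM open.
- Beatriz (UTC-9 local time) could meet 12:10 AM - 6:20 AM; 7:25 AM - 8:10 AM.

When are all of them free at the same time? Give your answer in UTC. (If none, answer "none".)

Quinn in UTC: 09:05-12:10, 12:25-16:20 (add 6h to convert from UTC-6).
Jamal in UTC: 09:55-12:20, 12:45-14:40 (add 6h to convert from UTC-6).
Leo in UTC: 10:00-11:05, 12:10-14:40, 16:40-18:00 (subtract 4h to convert from UTC+4).
Ben in UTC: 09:10-11:55, 12:05-16:10, 16:30-18:00 (add 9h to convert from UTC-9).
Beatriz in UTC: 09:10-15:20, 16:25-17:10 (add 9h to convert from UTC-9).
Quinn ∩ Jamal: 09:55-12:10, 12:45-14:40.
Quinn ∩ Jamal ∩ Leo: 10:00-11:05, 12:45-14:40.
Quinn ∩ Jamal ∩ Leo ∩ Ben: 10:00-11:05, 12:45-14:40.
Quinn ∩ Jamal ∩ Leo ∩ Ben ∩ Beatriz: 10:00-11:05, 12:45-14:40.
Those are the intersection windows.

10:00-11:05, 12:45-14:40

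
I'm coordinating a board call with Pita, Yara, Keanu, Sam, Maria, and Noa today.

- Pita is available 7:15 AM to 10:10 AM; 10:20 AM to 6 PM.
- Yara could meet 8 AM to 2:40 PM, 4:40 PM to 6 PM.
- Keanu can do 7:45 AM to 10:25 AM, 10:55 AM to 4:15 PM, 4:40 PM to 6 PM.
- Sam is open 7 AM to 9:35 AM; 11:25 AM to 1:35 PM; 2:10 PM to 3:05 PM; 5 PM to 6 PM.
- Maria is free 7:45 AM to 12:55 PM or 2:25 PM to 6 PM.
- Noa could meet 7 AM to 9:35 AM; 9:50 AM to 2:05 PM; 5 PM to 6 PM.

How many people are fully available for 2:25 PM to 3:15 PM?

Pita, Keanu, and Maria can make the full 14:25-15:15 slot — that's 3.

3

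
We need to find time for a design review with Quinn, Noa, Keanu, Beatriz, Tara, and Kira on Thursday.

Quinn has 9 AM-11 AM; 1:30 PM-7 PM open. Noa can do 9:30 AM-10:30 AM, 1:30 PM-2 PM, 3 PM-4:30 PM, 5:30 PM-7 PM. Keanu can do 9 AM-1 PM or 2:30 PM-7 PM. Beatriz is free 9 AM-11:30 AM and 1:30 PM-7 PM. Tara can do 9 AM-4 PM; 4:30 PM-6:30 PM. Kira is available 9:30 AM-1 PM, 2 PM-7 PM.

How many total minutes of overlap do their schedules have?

Quinn ∩ Noa: 09:30-10:30, 13:30-14:00, 15:00-16:30, 17:30-19:00.
Quinn ∩ Noa ∩ Keanu: 09:30-10:30, 15:00-16:30, 17:30-19:00.
Quinn ∩ Noa ∩ Keanu ∩ Beatriz: 09:30-10:30, 15:00-16:30, 17:30-19:00.
Quinn ∩ Noa ∩ Keanu ∩ Beatriz ∩ Tara: 09:30-10:30, 15:00-16:00, 17:30-18:30.
Quinn ∩ Noa ∩ Keanu ∩ Beatriz ∩ Tara ∩ Kira: 09:30-10:30, 15:00-16:00, 17:30-18:30.
Those are the intersection windows.
Summing the common windows: 60 + 60 + 60 = 180 minutes.

180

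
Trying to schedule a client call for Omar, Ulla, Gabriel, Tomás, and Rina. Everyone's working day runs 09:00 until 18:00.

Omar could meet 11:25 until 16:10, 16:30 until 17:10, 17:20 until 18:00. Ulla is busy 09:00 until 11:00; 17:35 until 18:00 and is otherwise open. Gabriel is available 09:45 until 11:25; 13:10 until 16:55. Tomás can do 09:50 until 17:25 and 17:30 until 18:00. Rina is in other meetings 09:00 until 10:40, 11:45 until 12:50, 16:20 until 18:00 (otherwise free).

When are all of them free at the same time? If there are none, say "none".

Omar free: 11:25-16:10, 16:30-17:10, 17:20-18:00.
Ulla free: 11:00-17:35 (invert busy blocks within the working day).
Gabriel free: 09:45-11:25, 13:10-16:55.
Tomás free: 09:50-17:25, 17:30-18:00.
Rina free: 10:40-11:45, 12:50-16:20 (invert busy blocks within the working day).
Omar ∩ Ulla: 11:25-16:10, 16:30-17:10, 17:20-17:35.
Omar ∩ Ulla ∩ Gabriel: 13:10-16:10, 16:30-16:55.
Omar ∩ Ulla ∩ Gabriel ∩ Tomás: 13:10-16:10, 16:30-16:55.
Omar ∩ Ulla ∩ Gabriel ∩ Tomás ∩ Rina: 13:10-16:10.

13:10-16:10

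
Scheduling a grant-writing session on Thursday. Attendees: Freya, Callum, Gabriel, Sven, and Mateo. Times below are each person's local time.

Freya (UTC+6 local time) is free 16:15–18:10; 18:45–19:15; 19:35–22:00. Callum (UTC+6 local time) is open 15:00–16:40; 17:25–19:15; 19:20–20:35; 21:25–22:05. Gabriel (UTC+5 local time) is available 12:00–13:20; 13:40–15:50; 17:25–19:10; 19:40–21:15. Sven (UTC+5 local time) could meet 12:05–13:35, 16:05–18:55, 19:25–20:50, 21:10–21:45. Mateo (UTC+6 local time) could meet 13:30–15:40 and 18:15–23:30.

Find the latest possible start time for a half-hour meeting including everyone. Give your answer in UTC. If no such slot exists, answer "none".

12:45

Freya in UTC: 10:15-12:10, 12:45-13:15, 13:35-16:00 (subtract 6h to convert from UTC+6).
Callum in UTC: 09:00-10:40, 11:25-13:15, 13:20-14:35, 15:25-16:05 (subtract 6h to convert from UTC+6).
Gabriel in UTC: 07:00-08:20, 08:40-10:50, 12:25-14:10, 14:40-16:15 (subtract 5h to convert from UTC+5).
Sven in UTC: 07:05-08:35, 11:05-13:55, 14:25-15:50, 16:10-16:45 (subtract 5h to convert from UTC+5).
Mateo in UTC: 07:30-09:40, 12:15-17:30 (subtract 6h to convert from UTC+6).
Freya ∩ Callum: 10:15-10:40, 11:25-12:10, 12:45-13:15, 13:35-14:35, 15:25-16:00.
Freya ∩ Callum ∩ Gabriel: 10:15-10:40, 12:45-13:15, 13:35-14:10, 15:25-16:00.
Freya ∩ Callum ∩ Gabriel ∩ Sven: 12:45-13:15, 13:35-13:55, 15:25-15:50.
Freya ∩ Callum ∩ Gabriel ∩ Sven ∩ Mateo: 12:45-13:15, 13:35-13:55, 15:25-15:50.
The last common window of at least 30 minutes is 12:45-13:15; a 30-minute meeting can start as late as 12:45 and still end by 13:15.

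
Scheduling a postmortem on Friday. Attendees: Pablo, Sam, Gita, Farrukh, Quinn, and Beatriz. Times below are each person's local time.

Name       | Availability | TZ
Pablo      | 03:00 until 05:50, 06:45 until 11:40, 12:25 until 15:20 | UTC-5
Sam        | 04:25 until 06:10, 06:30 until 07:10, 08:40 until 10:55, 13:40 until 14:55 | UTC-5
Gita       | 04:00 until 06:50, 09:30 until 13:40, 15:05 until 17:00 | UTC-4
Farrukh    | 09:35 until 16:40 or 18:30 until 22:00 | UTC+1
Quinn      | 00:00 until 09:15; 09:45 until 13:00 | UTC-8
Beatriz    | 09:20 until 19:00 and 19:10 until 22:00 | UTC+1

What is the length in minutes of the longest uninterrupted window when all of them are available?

120

Pablo in UTC: 08:00-10:50, 11:45-16:40, 17:25-20:20 (add 5h to convert from UTC-5).
Sam in UTC: 09:25-11:10, 11:30-12:10, 13:40-15:55, 18:40-19:55 (add 5h to convert from UTC-5).
Gita in UTC: 08:00-10:50, 13:30-17:40, 19:05-21:00 (add 4h to convert from UTC-4).
Farrukh in UTC: 08:35-15:40, 17:30-21:00 (subtract 1h to convert from UTC+1).
Quinn in UTC: 08:00-17:15, 17:45-21:00 (add 8h to convert from UTC-8).
Beatriz in UTC: 08:20-18:00, 18:10-21:00 (subtract 1h to convert from UTC+1).
Pablo ∩ Sam: 09:25-10:50, 11:45-12:10, 13:40-15:55, 18:40-19:55.
Pablo ∩ Sam ∩ Gita: 09:25-10:50, 13:40-15:55, 19:05-19:55.
Pablo ∩ Sam ∩ Gita ∩ Farrukh: 09:25-10:50, 13:40-15:40, 19:05-19:55.
Pablo ∩ Sam ∩ Gita ∩ Farrukh ∩ Quinn: 09:25-10:50, 13:40-15:40, 19:05-19:55.
Pablo ∩ Sam ∩ Gita ∩ Farrukh ∩ Quinn ∩ Beatriz: 09:25-10:50, 13:40-15:40, 19:05-19:55.
Those are the intersection windows.
The longest is 13:40-15:40 at 120 minutes.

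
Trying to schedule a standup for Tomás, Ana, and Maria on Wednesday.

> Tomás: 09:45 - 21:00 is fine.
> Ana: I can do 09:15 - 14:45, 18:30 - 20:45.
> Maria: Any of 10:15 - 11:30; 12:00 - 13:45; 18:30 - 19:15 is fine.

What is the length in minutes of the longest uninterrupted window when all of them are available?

105

Tomás ∩ Ana: 09:45-14:45, 18:30-20:45.
Tomás ∩ Ana ∩ Maria: 10:15-11:30, 12:00-13:45, 18:30-19:15.
Those are the intersection windows.
The longest is 12:00-13:45 at 105 minutes.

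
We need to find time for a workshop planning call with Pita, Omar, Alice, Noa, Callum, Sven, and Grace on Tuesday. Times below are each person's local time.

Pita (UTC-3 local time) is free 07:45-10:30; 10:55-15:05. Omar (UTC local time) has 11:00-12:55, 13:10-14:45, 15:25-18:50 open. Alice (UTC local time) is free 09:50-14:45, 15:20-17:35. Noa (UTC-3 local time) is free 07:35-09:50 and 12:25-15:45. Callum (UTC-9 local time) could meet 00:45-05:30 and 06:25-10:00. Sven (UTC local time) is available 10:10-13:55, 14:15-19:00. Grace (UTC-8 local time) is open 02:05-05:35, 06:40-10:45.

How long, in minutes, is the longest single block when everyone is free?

130

Pita in UTC: 10:45-13:30, 13:55-18:05 (add 3h to convert from UTC-3).
Omar in UTC: 11:00-12:55, 13:10-14:45, 15:25-18:50.
Alice in UTC: 09:50-14:45, 15:20-17:35.
Noa in UTC: 10:35-12:50, 15:25-18:45 (add 3h to convert from UTC-3).
Callum in UTC: 09:45-14:30, 15:25-19:00 (add 9h to convert from UTC-9).
Sven in UTC: 10:10-13:55, 14:15-19:00.
Grace in UTC: 10:05-13:35, 14:40-18:45 (add 8h to convert from UTC-8).
Pita ∩ Omar: 11:00-12:55, 13:10-13:30, 13:55-14:45, 15:25-18:05.
Pita ∩ Omar ∩ Alice: 11:00-12:55, 13:10-13:30, 13:55-14:45, 15:25-17:35.
Pita ∩ Omar ∩ Alice ∩ Noa: 11:00-12:50, 15:25-17:35.
Pita ∩ Omar ∩ Alice ∩ Noa ∩ Callum: 11:00-12:50, 15:25-17:35.
Pita ∩ Omar ∩ Alice ∩ Noa ∩ Callum ∩ Sven: 11:00-12:50, 15:25-17:35.
Pita ∩ Omar ∩ Alice ∩ Noa ∩ Callum ∩ Sven ∩ Grace: 11:00-12:50, 15:25-17:35.
Those are the intersection windows.
The longest is 15:25-17:35 at 130 minutes.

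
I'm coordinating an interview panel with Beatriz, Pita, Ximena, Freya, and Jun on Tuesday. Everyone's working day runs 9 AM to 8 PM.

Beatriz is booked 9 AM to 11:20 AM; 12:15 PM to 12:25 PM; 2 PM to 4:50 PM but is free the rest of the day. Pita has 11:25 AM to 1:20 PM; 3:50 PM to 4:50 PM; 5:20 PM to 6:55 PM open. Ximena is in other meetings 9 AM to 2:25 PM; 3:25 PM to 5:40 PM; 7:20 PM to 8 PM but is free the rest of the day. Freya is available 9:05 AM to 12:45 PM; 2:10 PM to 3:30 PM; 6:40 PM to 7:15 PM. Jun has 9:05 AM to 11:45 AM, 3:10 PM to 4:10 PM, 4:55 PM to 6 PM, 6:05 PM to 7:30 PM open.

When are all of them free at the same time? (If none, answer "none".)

Beatriz free: 11:20-12:15, 12:25-14:00, 16:50-20:00 (invert busy blocks within the working day).
Pita free: 11:25-13:20, 15:50-16:50, 17:20-18:55.
Ximena free: 14:25-15:25, 17:40-19:20 (invert busy blocks within the working day).
Freya free: 09:05-12:45, 14:10-15:30, 18:40-19:15.
Jun free: 09:05-11:45, 15:10-16:10, 16:55-18:00, 18:05-19:30.
Beatriz ∩ Pita: 11:25-12:15, 12:25-13:20, 17:20-18:55.
Beatriz ∩ Pita ∩ Ximena: 17:40-18:55.
Beatriz ∩ Pita ∩ Ximena ∩ Freya: 18:40-18:55.
Beatriz ∩ Pita ∩ Ximena ∩ Freya ∩ Jun: 18:40-18:55.

18:40-18:55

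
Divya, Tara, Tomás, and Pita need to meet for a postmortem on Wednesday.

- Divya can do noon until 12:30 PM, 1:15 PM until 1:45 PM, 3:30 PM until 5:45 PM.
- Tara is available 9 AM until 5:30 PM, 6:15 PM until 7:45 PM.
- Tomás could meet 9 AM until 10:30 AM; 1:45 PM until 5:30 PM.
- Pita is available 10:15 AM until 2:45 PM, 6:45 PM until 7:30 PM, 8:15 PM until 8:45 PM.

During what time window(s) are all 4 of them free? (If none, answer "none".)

none

Divya ∩ Tara: 12:00-12:30, 13:15-13:45, 15:30-17:30.
Divya ∩ Tara ∩ Tomás: 15:30-17:30.
Divya ∩ Tara ∩ Tomás ∩ Pita: ∅.
There is no time when everyone is free.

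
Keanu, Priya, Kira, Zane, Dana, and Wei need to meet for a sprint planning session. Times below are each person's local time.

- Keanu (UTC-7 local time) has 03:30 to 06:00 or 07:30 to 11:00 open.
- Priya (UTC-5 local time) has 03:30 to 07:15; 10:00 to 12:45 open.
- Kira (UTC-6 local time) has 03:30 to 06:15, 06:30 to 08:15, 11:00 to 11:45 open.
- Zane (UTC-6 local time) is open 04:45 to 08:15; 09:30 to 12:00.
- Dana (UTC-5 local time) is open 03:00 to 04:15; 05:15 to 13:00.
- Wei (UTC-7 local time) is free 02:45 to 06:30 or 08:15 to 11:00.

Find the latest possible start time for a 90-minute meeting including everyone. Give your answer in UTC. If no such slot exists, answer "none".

10:45

Keanu in UTC: 10:30-13:00, 14:30-18:00 (add 7h to convert from UTC-7).
Priya in UTC: 08:30-12:15, 15:00-17:45 (add 5h to convert from UTC-5).
Kira in UTC: 09:30-12:15, 12:30-14:15, 17:00-17:45 (add 6h to convert from UTC-6).
Zane in UTC: 10:45-14:15, 15:30-18:00 (add 6h to convert from UTC-6).
Dana in UTC: 08:00-09:15, 10:15-18:00 (add 5h to convert from UTC-5).
Wei in UTC: 09:45-13:30, 15:15-18:00 (add 7h to convert from UTC-7).
Keanu ∩ Priya: 10:30-12:15, 15:00-17:45.
Keanu ∩ Priya ∩ Kira: 10:30-12:15, 17:00-17:45.
Keanu ∩ Priya ∩ Kira ∩ Zane: 10:45-12:15, 17:00-17:45.
Keanu ∩ Priya ∩ Kira ∩ Zane ∩ Dana: 10:45-12:15, 17:00-17:45.
Keanu ∩ Priya ∩ Kira ∩ Zane ∩ Dana ∩ Wei: 10:45-12:15, 17:00-17:45.
Those are the intersection windows.
The last common window of at least 90 minutes is 10:45-12:15; a 90-minute meeting can start as late as 10:45 and still end by 12:15.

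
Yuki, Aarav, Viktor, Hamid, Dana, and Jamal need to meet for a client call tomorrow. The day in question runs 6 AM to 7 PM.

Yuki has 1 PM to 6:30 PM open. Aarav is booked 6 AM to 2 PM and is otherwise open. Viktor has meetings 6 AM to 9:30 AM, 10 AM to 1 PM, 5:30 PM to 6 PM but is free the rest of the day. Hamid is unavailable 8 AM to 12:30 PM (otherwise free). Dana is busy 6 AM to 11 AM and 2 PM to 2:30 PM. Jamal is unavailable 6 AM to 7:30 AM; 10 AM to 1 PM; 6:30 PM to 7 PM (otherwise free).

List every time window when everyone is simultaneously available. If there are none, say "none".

Yuki free: 13:00-18:30.
Aarav free: 14:00-19:00 (invert busy blocks within the working day).
Viktor free: 09:30-10:00, 13:00-17:30, 18:00-19:00 (invert busy blocks within the working day).
Hamid free: 06:00-08:00, 12:30-19:00 (invert busy blocks within the working day).
Dana free: 11:00-14:00, 14:30-19:00 (invert busy blocks within the working day).
Jamal free: 07:30-10:00, 13:00-18:30 (invert busy blocks within the working day).
Yuki ∩ Aarav: 14:00-18:30.
Yuki ∩ Aarav ∩ Viktor: 14:00-17:30, 18:00-18:30.
Yuki ∩ Aarav ∩ Viktor ∩ Hamid: 14:00-17:30, 18:00-18:30.
Yuki ∩ Aarav ∩ Viktor ∩ Hamid ∩ Dana: 14:30-17:30, 18:00-18:30.
Yuki ∩ Aarav ∩ Viktor ∩ Hamid ∩ Dana ∩ Jamal: 14:30-17:30, 18:00-18:30.
Those are the intersection windows.

14:30-17:30, 18:00-18:30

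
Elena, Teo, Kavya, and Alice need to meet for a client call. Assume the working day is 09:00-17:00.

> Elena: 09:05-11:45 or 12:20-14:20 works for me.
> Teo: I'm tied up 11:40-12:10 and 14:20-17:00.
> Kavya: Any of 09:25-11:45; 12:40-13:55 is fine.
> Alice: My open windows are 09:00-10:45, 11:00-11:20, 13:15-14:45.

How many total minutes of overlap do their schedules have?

140

Elena free: 09:05-11:45, 12:20-14:20.
Teo free: 09:00-11:40, 12:10-14:20 (invert busy blocks within the working day).
Kavya free: 09:25-11:45, 12:40-13:55.
Alice free: 09:00-10:45, 11:00-11:20, 13:15-14:45.
Elena ∩ Teo: 09:05-11:40, 12:20-14:20.
Elena ∩ Teo ∩ Kavya: 09:25-11:40, 12:40-13:55.
Elena ∩ Teo ∩ Kavya ∩ Alice: 09:25-10:45, 11:00-11:20, 13:15-13:55.
Those are the intersection windows.
Summing the common windows: 80 + 20 + 40 = 140 minutes.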